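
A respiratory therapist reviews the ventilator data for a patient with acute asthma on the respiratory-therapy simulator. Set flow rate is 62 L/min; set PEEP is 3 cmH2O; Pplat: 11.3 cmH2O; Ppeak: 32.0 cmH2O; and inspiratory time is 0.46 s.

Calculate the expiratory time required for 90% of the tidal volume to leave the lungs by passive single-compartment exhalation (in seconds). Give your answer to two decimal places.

Flow: 62 L/min ÷ 60 = 1.0333 L/s.
Vt = flow × Ti = 1.0333 L/s × 0.46 s × 1000 mL/L = 475.32 mL.
R = (PIP − Pplat)/V̇ = (32.0 − 11.3) / 1.0333 = 20.7/1.0333 = 20.033 cmH2O·s/L.
C = Vt/(Pplat − PEEP) = 475.32 / (11.3 − 3) = 475.32/8.3 = 57.267 mL/cmH2O.
τ = R × C = 20.033 × 0.05727 L/cmH2O = 1.147 s.
t = −τ·ln(1 − 0.90) = −1.147·ln(0.1) = 2.641 s.

2.64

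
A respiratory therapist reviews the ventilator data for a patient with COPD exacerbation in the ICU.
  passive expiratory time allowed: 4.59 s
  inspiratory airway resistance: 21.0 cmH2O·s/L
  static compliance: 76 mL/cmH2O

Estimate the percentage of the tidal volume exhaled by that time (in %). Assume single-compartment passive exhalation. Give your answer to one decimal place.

τ = R × C = 21.0 × 76 mL/cmH2O = 21.0 × 0.076 L/cmH2O = 1.596 s.
Passive exhalation: V(t)/V₀ = e^(−t/τ) = e^(−4.59/1.596) = 0.05636.
Fraction exhaled = 1 − 0.05636 = 0.9436 → 94.36%.

94.4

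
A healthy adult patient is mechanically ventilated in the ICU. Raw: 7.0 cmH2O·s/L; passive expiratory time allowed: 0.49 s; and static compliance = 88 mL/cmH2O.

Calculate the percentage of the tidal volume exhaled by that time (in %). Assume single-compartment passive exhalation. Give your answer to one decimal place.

54.9

τ = R × C = 7.0 × 88 mL/cmH2O = 7.0 × 0.088 L/cmH2O = 0.616 s.
Passive exhalation: V(t)/V₀ = e^(−t/τ) = e^(−0.49/0.616) = 0.4514.
Fraction exhaled = 1 − 0.4514 = 0.5486 → 54.86%.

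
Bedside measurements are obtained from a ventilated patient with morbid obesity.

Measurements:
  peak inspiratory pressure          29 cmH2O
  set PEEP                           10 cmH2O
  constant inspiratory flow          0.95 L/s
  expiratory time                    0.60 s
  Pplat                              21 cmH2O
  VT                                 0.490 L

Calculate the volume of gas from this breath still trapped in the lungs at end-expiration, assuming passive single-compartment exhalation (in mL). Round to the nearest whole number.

R = (PIP − Pplat)/V̇ = (29 − 21) / 0.95 = 8.0/0.95 = 8.421 cmH2O·s/L.
C = Vt/(Pplat − PEEP) = 490.0 / (21 − 10) = 490.0/11.0 = 44.545 mL/cmH2O.
τ = R × C = 8.421 × 0.04455 L/cmH2O = 0.3752 s.
Fraction remaining = e^(−Te/τ) = e^(−0.60/0.3752) = 0.2021.
Trapped volume = 490.0 × 0.2021 = 99.029 mL.

99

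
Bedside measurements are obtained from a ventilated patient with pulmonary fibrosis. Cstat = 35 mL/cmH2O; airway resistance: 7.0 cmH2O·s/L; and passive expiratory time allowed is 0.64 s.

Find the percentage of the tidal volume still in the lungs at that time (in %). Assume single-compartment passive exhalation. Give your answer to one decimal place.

7.3

τ = R × C = 7.0 × 35 mL/cmH2O = 7.0 × 0.035 L/cmH2O = 0.245 s.
Passive exhalation: V(t)/V₀ = e^(−t/τ) = e^(−0.64/0.245) = 0.07337.
Fraction remaining = 0.07337 → 7.337%.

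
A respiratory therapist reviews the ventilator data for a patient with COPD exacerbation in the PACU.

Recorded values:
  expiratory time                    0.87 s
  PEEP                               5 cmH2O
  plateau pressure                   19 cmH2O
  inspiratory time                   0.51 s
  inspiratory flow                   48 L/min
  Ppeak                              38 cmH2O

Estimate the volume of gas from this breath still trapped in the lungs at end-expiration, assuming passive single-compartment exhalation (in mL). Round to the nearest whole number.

116

Flow: 48 L/min ÷ 60 = 0.8 L/s.
Vt = flow × Ti = 0.8 L/s × 0.51 s × 1000 mL/L = 408.0 mL.
R = (PIP − Pplat)/V̇ = (38 − 19) / 0.8 = 19.0/0.8 = 23.75 cmH2O·s/L.
C = Vt/(Pplat − PEEP) = 408.0 / (19 − 5) = 408.0/14.0 = 29.143 mL/cmH2O.
τ = R × C = 23.75 × 0.02914 L/cmH2O = 0.6921 s.
Fraction remaining = e^(−Te/τ) = e^(−0.87/0.6921) = 0.2845.
Trapped volume = 408.0 × 0.2845 = 116.08 mL.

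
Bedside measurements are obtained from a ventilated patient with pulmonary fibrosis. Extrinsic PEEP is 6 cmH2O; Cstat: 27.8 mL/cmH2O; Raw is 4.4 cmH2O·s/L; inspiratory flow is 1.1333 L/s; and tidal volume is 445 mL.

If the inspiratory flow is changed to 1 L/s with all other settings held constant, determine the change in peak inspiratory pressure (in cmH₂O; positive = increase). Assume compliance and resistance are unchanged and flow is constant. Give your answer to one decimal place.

PIP = Vt/C + R·V̇ + PEEP (constant-flow equation of motion).
Only the resistive term changes: ΔPIP = R × ΔV̇ = 4.4 × (1 − 1.1333) = 4.4 × -0.1333 = -0.5865 cmH2O.

-0.6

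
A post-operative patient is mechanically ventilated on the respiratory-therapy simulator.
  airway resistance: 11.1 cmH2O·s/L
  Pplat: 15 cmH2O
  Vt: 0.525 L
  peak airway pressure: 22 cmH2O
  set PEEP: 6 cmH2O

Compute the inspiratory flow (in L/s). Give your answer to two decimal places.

0.63

flow = (PIP − Pplat) / Raw = 7.0 / 11.1 = 0.6306 L/s.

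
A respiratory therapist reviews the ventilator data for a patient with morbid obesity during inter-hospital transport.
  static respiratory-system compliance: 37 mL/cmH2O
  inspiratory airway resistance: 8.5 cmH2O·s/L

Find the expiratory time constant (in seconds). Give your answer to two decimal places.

τ = R × C = 8.5 × 37 mL/cmH2O = 8.5 × 0.037 L/cmH2O = 0.3145 s.

0.31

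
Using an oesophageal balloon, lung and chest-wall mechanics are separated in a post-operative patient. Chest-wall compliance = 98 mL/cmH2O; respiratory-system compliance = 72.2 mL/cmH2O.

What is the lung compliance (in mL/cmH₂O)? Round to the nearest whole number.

1/CL = 1/Crs − 1/Ccw.
1/CL = 1/72.2 − 1/98 = 0.003646.
CL = 274.27 mL/cmH2O.

274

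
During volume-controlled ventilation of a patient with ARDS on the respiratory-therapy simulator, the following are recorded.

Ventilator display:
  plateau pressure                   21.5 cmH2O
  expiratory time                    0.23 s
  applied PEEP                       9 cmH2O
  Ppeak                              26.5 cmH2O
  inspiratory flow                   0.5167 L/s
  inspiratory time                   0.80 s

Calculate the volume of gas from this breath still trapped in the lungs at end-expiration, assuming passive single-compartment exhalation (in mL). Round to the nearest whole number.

201

Vt = flow × Ti = 0.5167 L/s × 0.80 s × 1000 mL/L = 413.36 mL.
R = (PIP − Pplat)/V̇ = (26.5 − 21.5) / 0.5167 = 5.0/0.5167 = 9.677 cmH2O·s/L.
C = Vt/(Pplat − PEEP) = 413.36 / (21.5 − 9) = 413.36/12.5 = 33.069 mL/cmH2O.
τ = R × C = 9.677 × 0.03307 L/cmH2O = 0.32 s.
Fraction remaining = e^(−Te/τ) = e^(−0.23/0.32) = 0.4874.
Trapped volume = 413.36 × 0.4874 = 201.47 mL.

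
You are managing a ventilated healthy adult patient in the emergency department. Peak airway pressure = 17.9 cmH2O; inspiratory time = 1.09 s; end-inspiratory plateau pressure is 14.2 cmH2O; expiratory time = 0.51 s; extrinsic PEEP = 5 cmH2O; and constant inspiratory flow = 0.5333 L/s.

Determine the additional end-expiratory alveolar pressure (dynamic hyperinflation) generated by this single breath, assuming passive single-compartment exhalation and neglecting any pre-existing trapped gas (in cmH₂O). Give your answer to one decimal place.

Vt = flow × Ti = 0.5333 L/s × 1.09 s × 1000 mL/L = 581.3 mL.
R = (PIP − Pplat)/V̇ = (17.9 − 14.2) / 0.5333 = 3.7/0.5333 = 6.938 cmH2O·s/L.
C = Vt/(Pplat − PEEP) = 581.3 / (14.2 − 5) = 581.3/9.2 = 63.185 mL/cmH2O.
τ = R × C = 6.938 × 0.06319 L/cmH2O = 0.4384 s.
Fraction remaining = e^(−Te/τ) = e^(−0.51/0.4384) = 0.3124; trapped volume = 581.3 × 0.3124 = 181.6 mL.
Additional alveolar pressure from trapping ≈ V_trapped / C = 181.6 / 63.185 = 2.874 cmH2O.

2.9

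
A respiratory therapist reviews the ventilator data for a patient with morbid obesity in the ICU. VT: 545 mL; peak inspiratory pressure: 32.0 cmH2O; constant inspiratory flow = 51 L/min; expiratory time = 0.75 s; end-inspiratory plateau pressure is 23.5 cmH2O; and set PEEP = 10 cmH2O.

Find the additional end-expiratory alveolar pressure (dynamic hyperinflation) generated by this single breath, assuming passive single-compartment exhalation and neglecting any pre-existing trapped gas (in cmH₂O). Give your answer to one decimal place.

2.1

Flow: 51 L/min ÷ 60 = 0.85 L/s.
R = (PIP − Pplat)/V̇ = (32.0 − 23.5) / 0.85 = 8.5/0.85 = 10.0 cmH2O·s/L.
C = Vt/(Pplat − PEEP) = 545.0 / (23.5 − 10) = 545.0/13.5 = 40.37 mL/cmH2O.
τ = R × C = 10.0 × 0.04037 L/cmH2O = 0.4037 s.
Fraction remaining = e^(−Te/τ) = e^(−0.75/0.4037) = 0.156; trapped volume = 545.0 × 0.156 = 85.02 mL.
Additional alveolar pressure from trapping ≈ V_trapped / C = 85.02 / 40.37 = 2.106 cmH2O.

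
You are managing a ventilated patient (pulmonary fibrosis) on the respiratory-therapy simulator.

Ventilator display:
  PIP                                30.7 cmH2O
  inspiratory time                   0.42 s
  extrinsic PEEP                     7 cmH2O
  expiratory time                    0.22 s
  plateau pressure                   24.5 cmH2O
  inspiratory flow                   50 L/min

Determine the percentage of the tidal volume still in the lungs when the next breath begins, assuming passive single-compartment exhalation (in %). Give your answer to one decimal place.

22.8

Flow: 50 L/min ÷ 60 = 0.8333 L/s.
Vt = flow × Ti = 0.8333 L/s × 0.42 s × 1000 mL/L = 349.99 mL.
R = (PIP − Pplat)/V̇ = (30.7 − 24.5) / 0.8333 = 6.2/0.8333 = 7.44 cmH2O·s/L.
C = Vt/(Pplat − PEEP) = 349.99 / (24.5 − 7) = 349.99/17.5 = 19.999 mL/cmH2O.
τ = R × C = 7.44 × 0.02 L/cmH2O = 0.1488 s.
Fraction remaining at end-expiration = e^(−Te/τ) = e^(−0.22/0.1488) = 0.228 → 22.8%.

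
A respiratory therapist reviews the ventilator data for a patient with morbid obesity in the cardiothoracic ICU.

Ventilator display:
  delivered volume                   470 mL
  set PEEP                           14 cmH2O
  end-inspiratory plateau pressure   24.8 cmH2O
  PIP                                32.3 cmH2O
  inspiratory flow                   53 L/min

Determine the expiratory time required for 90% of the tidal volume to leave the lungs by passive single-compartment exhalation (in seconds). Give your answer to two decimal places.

0.85

Flow: 53 L/min ÷ 60 = 0.8833 L/s.
R = (PIP − Pplat)/V̇ = (32.3 − 24.8) / 0.8833 = 7.5/0.8833 = 8.491 cmH2O·s/L.
C = Vt/(Pplat − PEEP) = 470.0 / (24.8 − 14) = 470.0/10.8 = 43.519 mL/cmH2O.
τ = R × C = 8.491 × 0.04352 L/cmH2O = 0.3695 s.
t = −τ·ln(1 − 0.90) = −0.3695·ln(0.1) = 0.8508 s.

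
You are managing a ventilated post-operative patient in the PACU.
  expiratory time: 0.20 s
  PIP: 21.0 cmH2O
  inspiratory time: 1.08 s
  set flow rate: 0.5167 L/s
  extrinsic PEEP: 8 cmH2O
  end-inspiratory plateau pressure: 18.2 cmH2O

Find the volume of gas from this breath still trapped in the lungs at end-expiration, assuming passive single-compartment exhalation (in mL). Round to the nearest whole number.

284

Vt = flow × Ti = 0.5167 L/s × 1.08 s × 1000 mL/L = 558.04 mL.
R = (PIP − Pplat)/V̇ = (21.0 − 18.2) / 0.5167 = 2.8/0.5167 = 5.419 cmH2O·s/L.
C = Vt/(Pplat − PEEP) = 558.04 / (18.2 − 8) = 558.04/10.2 = 54.71 mL/cmH2O.
τ = R × C = 5.419 × 0.05471 L/cmH2O = 0.2965 s.
Fraction remaining = e^(−Te/τ) = e^(−0.20/0.2965) = 0.5094.
Trapped volume = 558.04 × 0.5094 = 284.27 mL.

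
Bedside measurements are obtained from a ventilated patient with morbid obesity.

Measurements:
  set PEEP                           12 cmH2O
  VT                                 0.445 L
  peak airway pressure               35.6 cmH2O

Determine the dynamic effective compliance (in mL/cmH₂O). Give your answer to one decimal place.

Dynamic compliance = Vt / (PIP − PEEP) = 445 / (35.6 − 12) = 445 / 23.6 = 18.856 mL/cmH2O.

18.9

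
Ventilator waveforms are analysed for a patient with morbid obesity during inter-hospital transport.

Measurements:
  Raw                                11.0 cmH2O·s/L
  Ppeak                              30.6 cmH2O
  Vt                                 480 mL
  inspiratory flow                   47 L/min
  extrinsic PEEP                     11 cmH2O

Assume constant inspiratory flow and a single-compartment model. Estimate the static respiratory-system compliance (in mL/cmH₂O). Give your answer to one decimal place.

Flow: 47 L/min ÷ 60 = 0.7833 L/s.
Equation of motion (constant flow): PIP = Vt/C + R·V̇ + PEEP.
Vt/C = PIP − R·V̇ − PEEP = 30.6 − 11.0×0.7833 − 11 = 30.6 − 8.616 − 11 = 10.984 cmH2O.
C = Vt / 10.984 = 480 / 10.984 = 43.7 mL/cmH2O.

43.7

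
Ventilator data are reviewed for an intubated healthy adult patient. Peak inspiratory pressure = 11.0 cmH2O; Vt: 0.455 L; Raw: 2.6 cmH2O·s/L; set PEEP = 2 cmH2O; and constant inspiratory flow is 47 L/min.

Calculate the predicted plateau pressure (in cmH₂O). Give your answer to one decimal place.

Flow: 47 L/min ÷ 60 = 0.7833 L/s.
Pplat = PIP − Raw × flow = 11.0 − 2.6 × 0.7833 = 11.0 − 2.037 = 8.963 cmH2O.

9.0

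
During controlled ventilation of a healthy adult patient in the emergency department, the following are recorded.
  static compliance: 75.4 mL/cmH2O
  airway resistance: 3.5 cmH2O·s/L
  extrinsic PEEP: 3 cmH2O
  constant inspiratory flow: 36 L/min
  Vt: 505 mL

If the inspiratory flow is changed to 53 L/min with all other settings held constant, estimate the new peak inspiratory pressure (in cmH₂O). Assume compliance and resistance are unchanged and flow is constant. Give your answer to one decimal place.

12.8

Flow: 36 L/min ÷ 60 = 0.6 L/s.
New flow: 53 L/min ÷ 60 = 0.8833 L/s.
PIP = Vt/C + R·V̇ + PEEP (constant-flow equation of motion).
Only the resistive term changes: ΔPIP = R × ΔV̇ = 3.5 × (0.8833 − 0.6) = 3.5 × 0.2833 = 0.9916 cmH2O.
Original PIP = 505/75.4 + 3.5×0.6 + 3 = 11.798 cmH2O; new PIP = 11.798 + (0.9916) = 12.79 cmH2O.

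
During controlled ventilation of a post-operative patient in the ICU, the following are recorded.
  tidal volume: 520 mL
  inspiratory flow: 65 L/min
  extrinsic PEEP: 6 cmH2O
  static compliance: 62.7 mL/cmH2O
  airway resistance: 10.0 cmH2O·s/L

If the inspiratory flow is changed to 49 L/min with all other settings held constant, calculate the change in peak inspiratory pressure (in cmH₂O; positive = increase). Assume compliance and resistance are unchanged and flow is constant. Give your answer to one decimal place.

-2.7

Flow: 65 L/min ÷ 60 = 1.0833 L/s.
New flow: 49 L/min ÷ 60 = 0.8167 L/s.
PIP = Vt/C + R·V̇ + PEEP (constant-flow equation of motion).
Only the resistive term changes: ΔPIP = R × ΔV̇ = 10.0 × (0.8167 − 1.0833) = 10.0 × -0.2666 = -2.666 cmH2O.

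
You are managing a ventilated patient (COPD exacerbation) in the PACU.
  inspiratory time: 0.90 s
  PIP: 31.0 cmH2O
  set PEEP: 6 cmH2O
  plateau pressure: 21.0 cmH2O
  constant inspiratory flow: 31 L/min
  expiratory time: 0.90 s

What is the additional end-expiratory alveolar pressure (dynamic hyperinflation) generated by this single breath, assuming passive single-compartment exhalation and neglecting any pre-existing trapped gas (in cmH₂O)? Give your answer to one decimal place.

3.3

Flow: 31 L/min ÷ 60 = 0.5167 L/s.
Vt = flow × Ti = 0.5167 L/s × 0.90 s × 1000 mL/L = 465.03 mL.
R = (PIP − Pplat)/V̇ = (31.0 − 21.0) / 0.5167 = 10.0/0.5167 = 19.354 cmH2O·s/L.
C = Vt/(Pplat − PEEP) = 465.03 / (21.0 − 6) = 465.03/15.0 = 31.002 mL/cmH2O.
τ = R × C = 19.354 × 0.031 L/cmH2O = 0.6 s.
Fraction remaining = e^(−Te/τ) = e^(−0.90/0.6) = 0.2231; trapped volume = 465.03 × 0.2231 = 103.75 mL.
Additional alveolar pressure from trapping ≈ V_trapped / C = 103.75 / 31.002 = 3.347 cmH2O.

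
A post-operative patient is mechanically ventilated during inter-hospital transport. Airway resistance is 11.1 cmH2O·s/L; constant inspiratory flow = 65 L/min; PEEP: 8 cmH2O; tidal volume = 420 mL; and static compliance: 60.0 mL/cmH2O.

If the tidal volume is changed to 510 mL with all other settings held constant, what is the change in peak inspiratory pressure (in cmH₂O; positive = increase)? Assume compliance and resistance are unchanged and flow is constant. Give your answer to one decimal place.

1.5

PIP = Vt/C + R·V̇ + PEEP (constant-flow equation of motion).
Only the elastic term changes: ΔPIP = ΔVt / C = (510 − 420) / 60.0 = 1.5 cmH2O.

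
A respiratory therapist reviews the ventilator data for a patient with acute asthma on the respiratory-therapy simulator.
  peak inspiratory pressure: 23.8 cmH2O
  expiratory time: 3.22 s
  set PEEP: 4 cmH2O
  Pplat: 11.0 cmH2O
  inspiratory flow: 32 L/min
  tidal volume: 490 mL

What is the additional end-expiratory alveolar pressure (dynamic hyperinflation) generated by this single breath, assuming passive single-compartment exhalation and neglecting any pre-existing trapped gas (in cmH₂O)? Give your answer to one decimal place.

1.0

Flow: 32 L/min ÷ 60 = 0.5333 L/s.
R = (PIP − Pplat)/V̇ = (23.8 − 11.0) / 0.5333 = 12.8/0.5333 = 24.002 cmH2O·s/L.
C = Vt/(Pplat − PEEP) = 490.0 / (11.0 − 4) = 490.0/7.0 = 70.0 mL/cmH2O.
τ = R × C = 24.002 × 0.07 L/cmH2O = 1.68 s.
Fraction remaining = e^(−Te/τ) = e^(−3.22/1.68) = 0.1471; trapped volume = 490.0 × 0.1471 = 72.079 mL.
Additional alveolar pressure from trapping ≈ V_trapped / C = 72.079 / 70.0 = 1.03 cmH2O.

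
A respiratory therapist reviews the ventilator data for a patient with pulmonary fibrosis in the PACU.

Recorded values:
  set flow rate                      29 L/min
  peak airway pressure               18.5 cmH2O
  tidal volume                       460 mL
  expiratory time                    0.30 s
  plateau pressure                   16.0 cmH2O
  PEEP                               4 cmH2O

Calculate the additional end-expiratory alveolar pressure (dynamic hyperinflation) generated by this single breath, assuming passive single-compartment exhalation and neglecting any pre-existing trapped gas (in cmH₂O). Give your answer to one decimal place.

Flow: 29 L/min ÷ 60 = 0.4833 L/s.
R = (PIP − Pplat)/V̇ = (18.5 − 16.0) / 0.4833 = 2.5/0.4833 = 5.173 cmH2O·s/L.
C = Vt/(Pplat − PEEP) = 460.0 / (16.0 − 4) = 460.0/12.0 = 38.333 mL/cmH2O.
τ = R × C = 5.173 × 0.03833 L/cmH2O = 0.1983 s.
Fraction remaining = e^(−Te/τ) = e^(−0.30/0.1983) = 0.2203; trapped volume = 460.0 × 0.2203 = 101.34 mL.
Additional alveolar pressure from trapping ≈ V_trapped / C = 101.34 / 38.333 = 2.644 cmH2O.

2.6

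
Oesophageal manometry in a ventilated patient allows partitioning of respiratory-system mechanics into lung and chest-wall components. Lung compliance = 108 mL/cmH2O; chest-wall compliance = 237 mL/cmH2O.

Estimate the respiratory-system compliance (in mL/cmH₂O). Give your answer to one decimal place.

Lung and chest wall are elastances in series: 1/Crs = 1/CL + 1/Ccw.
1/Crs = 1/108 + 1/237 = 0.01348.
Crs = 74.184 mL/cmH2O.

74.2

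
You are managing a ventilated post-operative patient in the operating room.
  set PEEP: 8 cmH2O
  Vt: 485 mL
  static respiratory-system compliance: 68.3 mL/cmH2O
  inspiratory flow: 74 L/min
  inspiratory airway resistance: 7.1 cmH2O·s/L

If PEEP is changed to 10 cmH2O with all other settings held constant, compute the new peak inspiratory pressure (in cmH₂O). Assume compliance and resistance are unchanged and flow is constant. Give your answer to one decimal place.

25.9

Flow: 74 L/min ÷ 60 = 1.2333 L/s.
PIP = Vt/C + R·V̇ + PEEP (constant-flow equation of motion).
Only the baseline term changes: ΔPIP = ΔPEEP = 10 − 8 = 2.0 cmH2O.
Original PIP = 485/68.3 + 7.1×1.2333 + 8 = 23.857 cmH2O; new PIP = 23.857 + (2.0) = 25.857 cmH2O.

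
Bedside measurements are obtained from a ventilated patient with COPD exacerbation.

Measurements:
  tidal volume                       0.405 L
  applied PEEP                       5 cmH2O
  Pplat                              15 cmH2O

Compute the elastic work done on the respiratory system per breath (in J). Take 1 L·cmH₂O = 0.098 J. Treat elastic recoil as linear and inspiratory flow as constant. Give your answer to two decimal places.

0.20

Elastic work ≈ ½ × (Pplat − PEEP) × Vt = 0.5 × (15 − 5) × 0.405 L = 0.5 × 10.0 × 0.405 = 2.025 L·cmH2O.
× 0.098 J/(L·cmH2O) → 0.1985 J.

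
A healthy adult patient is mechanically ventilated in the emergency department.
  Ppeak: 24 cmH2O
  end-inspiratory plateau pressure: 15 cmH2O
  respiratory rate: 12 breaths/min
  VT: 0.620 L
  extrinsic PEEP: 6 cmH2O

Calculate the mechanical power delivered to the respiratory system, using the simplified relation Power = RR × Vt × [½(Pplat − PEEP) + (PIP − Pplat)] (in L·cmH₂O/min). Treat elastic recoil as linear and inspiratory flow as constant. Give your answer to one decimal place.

100.4

Per-breath work = Vt × [½(Pplat−PEEP) + (PIP−Pplat)] = 0.620 × [0.5×9.0 + 9.0] = 0.620 × 13.5 = 8.37 L·cmH2O.
Power = 12 × 8.37 = 100.44 L·cmH2O/min.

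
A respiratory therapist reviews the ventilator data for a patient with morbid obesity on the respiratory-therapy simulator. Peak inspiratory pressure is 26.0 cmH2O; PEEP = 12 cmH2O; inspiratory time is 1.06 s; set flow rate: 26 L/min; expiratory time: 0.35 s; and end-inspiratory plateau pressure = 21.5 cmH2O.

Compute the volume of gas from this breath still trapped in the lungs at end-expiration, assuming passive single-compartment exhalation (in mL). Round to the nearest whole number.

229

Flow: 26 L/min ÷ 60 = 0.4333 L/s.
Vt = flow × Ti = 0.4333 L/s × 1.06 s × 1000 mL/L = 459.3 mL.
R = (PIP − Pplat)/V̇ = (26.0 − 21.5) / 0.4333 = 4.5/0.4333 = 10.385 cmH2O·s/L.
C = Vt/(Pplat − PEEP) = 459.3 / (21.5 − 12) = 459.3/9.5 = 48.347 mL/cmH2O.
τ = R × C = 10.385 × 0.04835 L/cmH2O = 0.5021 s.
Fraction remaining = e^(−Te/τ) = e^(−0.35/0.5021) = 0.498.
Trapped volume = 459.3 × 0.498 = 228.73 mL.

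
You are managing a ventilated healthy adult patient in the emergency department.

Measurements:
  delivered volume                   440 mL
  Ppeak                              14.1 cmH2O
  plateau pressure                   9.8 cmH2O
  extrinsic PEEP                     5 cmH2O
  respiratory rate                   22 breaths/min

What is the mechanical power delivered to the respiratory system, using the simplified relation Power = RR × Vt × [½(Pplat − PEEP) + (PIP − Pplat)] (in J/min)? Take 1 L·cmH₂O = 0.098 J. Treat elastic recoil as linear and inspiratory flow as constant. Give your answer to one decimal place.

Per-breath work = Vt × [½(Pplat−PEEP) + (PIP−Pplat)] = 0.440 × [0.5×4.8 + 4.3] = 0.440 × 6.7 = 2.948 L·cmH2O.
Power = 22 × 2.948 = 64.856 L·cmH2O/min.
× 0.098 J/(L·cmH2O) → 6.356 J/min.

6.4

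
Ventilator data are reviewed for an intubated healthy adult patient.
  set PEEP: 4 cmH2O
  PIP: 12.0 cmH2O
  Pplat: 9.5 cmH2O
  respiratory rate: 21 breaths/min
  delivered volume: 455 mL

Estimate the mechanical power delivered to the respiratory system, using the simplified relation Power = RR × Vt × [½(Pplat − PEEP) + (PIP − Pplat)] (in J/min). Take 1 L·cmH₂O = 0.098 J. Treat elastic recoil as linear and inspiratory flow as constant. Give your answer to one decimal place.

Per-breath work = Vt × [½(Pplat−PEEP) + (PIP−Pplat)] = 0.455 × [0.5×5.5 + 2.5] = 0.455 × 5.25 = 2.389 L·cmH2O.
Power = 21 × 2.389 = 50.169 L·cmH2O/min.
× 0.098 J/(L·cmH2O) → 4.917 J/min.

4.9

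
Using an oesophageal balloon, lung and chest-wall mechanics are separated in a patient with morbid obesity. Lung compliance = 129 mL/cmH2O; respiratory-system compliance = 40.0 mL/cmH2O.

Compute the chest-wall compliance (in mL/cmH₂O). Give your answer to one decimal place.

1/Ccw = 1/Crs − 1/CL.
1/Ccw = 1/40.0 − 1/129 = 0.01725.
Ccw = 57.971 mL/cmH2O.

58.0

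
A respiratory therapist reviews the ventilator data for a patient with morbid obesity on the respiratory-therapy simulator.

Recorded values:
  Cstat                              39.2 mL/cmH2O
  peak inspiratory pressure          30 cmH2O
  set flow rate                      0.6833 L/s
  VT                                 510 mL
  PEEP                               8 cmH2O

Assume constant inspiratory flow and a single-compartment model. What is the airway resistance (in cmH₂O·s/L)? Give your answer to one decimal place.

Equation of motion (constant flow): PIP = Vt/C + R·V̇ + PEEP.
R·V̇ = PIP − Vt/C − PEEP = 30 − 510/39.2 − 8 = 30 − 13.01 − 8 = 8.99 cmH2O.
R = 8.99 / 0.6833 = 13.157 cmH2O·s/L.

13.2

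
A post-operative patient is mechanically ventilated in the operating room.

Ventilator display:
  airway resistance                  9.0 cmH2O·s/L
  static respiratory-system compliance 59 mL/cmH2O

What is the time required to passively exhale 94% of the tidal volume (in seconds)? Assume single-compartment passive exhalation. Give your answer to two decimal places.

τ = R × C = 9.0 × 59 mL/cmH2O = 9.0 × 0.059 L/cmH2O = 0.531 s.
Exhaled fraction f = 1 − e^(−t/τ) → t = −τ·ln(1 − f) = −0.531·ln(0.06) = 1.494 s.

1.49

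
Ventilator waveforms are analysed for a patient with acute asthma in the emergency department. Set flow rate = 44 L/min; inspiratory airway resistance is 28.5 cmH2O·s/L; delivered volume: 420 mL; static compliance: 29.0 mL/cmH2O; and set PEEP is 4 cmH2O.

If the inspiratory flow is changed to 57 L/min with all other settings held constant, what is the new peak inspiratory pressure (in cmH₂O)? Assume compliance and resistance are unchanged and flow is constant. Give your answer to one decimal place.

45.6

Flow: 44 L/min ÷ 60 = 0.7333 L/s.
New flow: 57 L/min ÷ 60 = 0.95 L/s.
PIP = Vt/C + R·V̇ + PEEP (constant-flow equation of motion).
Only the resistive term changes: ΔPIP = R × ΔV̇ = 28.5 × (0.95 − 0.7333) = 28.5 × 0.2167 = 6.176 cmH2O.
Original PIP = 420/29.0 + 28.5×0.7333 + 4 = 39.382 cmH2O; new PIP = 39.382 + (6.176) = 45.558 cmH2O.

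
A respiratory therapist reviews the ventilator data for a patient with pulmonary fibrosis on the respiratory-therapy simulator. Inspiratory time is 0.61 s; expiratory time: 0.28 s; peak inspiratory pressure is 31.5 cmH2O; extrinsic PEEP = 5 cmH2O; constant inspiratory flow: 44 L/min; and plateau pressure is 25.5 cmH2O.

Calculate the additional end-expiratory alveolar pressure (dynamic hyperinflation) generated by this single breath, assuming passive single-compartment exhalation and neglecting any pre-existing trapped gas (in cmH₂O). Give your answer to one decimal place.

Flow: 44 L/min ÷ 60 = 0.7333 L/s.
Vt = flow × Ti = 0.7333 L/s × 0.61 s × 1000 mL/L = 447.31 mL.
R = (PIP − Pplat)/V̇ = (31.5 − 25.5) / 0.7333 = 6.0/0.7333 = 8.182 cmH2O·s/L.
C = Vt/(Pplat − PEEP) = 447.31 / (25.5 − 5) = 447.31/20.5 = 21.82 mL/cmH2O.
τ = R × C = 8.182 × 0.02182 L/cmH2O = 0.1785 s.
Fraction remaining = e^(−Te/τ) = e^(−0.28/0.1785) = 0.2083; trapped volume = 447.31 × 0.2083 = 93.175 mL.
Additional alveolar pressure from trapping ≈ V_trapped / C = 93.175 / 21.82 = 4.27 cmH2O.

4.3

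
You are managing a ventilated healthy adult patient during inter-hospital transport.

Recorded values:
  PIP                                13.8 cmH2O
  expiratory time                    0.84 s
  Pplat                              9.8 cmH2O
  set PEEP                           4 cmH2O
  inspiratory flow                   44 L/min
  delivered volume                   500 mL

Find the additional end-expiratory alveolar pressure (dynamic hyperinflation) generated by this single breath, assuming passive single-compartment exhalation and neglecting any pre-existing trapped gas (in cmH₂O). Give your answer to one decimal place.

Flow: 44 L/min ÷ 60 = 0.7333 L/s.
R = (PIP − Pplat)/V̇ = (13.8 − 9.8) / 0.7333 = 4.0/0.7333 = 5.455 cmH2O·s/L.
C = Vt/(Pplat − PEEP) = 500.0 / (9.8 − 4) = 500.0/5.8 = 86.207 mL/cmH2O.
τ = R × C = 5.455 × 0.08621 L/cmH2O = 0.4703 s.
Fraction remaining = e^(−Te/τ) = e^(−0.84/0.4703) = 0.1676; trapped volume = 500.0 × 0.1676 = 83.8 mL.
Additional alveolar pressure from trapping ≈ V_trapped / C = 83.8 / 86.207 = 0.9721 cmH2O.

1.0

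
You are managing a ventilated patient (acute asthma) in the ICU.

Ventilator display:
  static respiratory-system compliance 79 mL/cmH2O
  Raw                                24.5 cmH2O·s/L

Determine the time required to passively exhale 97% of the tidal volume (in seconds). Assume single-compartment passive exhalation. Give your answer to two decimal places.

τ = R × C = 24.5 × 79 mL/cmH2O = 24.5 × 0.079 L/cmH2O = 1.936 s.
Exhaled fraction f = 1 − e^(−t/τ) → t = −τ·ln(1 − f) = −1.936·ln(0.03) = 6.789 s.

6.79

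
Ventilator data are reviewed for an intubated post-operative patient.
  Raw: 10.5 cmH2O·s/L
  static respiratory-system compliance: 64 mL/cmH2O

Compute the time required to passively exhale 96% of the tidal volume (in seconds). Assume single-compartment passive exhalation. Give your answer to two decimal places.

2.16

τ = R × C = 10.5 × 64 mL/cmH2O = 10.5 × 0.064 L/cmH2O = 0.672 s.
Exhaled fraction f = 1 − e^(−t/τ) → t = −τ·ln(1 − f) = −0.672·ln(0.04) = 2.163 s.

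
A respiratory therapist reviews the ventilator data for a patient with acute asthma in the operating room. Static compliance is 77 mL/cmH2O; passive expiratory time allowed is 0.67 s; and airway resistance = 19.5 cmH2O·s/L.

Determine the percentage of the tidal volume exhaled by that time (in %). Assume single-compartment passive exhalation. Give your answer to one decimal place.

36.0

τ = R × C = 19.5 × 77 mL/cmH2O = 19.5 × 0.077 L/cmH2O = 1.502 s.
Passive exhalation: V(t)/V₀ = e^(−t/τ) = e^(−0.67/1.502) = 0.6401.
Fraction exhaled = 1 − 0.6401 = 0.3599 → 35.99%.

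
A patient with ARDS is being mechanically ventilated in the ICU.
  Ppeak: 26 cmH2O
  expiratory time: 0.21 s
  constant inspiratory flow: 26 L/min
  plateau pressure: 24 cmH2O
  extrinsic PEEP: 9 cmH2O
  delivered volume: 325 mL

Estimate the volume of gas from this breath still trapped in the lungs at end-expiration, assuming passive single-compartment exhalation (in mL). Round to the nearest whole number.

Flow: 26 L/min ÷ 60 = 0.4333 L/s.
R = (PIP − Pplat)/V̇ = (26 − 24) / 0.4333 = 2.0/0.4333 = 4.616 cmH2O·s/L.
C = Vt/(Pplat − PEEP) = 325.0 / (24 − 9) = 325.0/15.0 = 21.667 mL/cmH2O.
τ = R × C = 4.616 × 0.02167 L/cmH2O = 0.1 s.
Fraction remaining = e^(−Te/τ) = e^(−0.21/0.1) = 0.1225.
Trapped volume = 325.0 × 0.1225 = 39.813 mL.

40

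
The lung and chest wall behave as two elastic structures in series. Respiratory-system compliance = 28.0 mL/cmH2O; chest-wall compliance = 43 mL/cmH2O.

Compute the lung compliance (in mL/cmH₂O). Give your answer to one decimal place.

80.3

1/CL = 1/Crs − 1/Ccw.
1/CL = 1/28.0 − 1/43 = 0.01246.
CL = 80.257 mL/cmH2O.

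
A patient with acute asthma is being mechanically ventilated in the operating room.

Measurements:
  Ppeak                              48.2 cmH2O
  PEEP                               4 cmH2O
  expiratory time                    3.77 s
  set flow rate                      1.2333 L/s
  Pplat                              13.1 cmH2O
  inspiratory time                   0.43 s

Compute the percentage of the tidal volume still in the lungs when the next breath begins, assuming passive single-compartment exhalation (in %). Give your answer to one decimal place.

10.3

Vt = flow × Ti = 1.2333 L/s × 0.43 s × 1000 mL/L = 530.32 mL.
R = (PIP − Pplat)/V̇ = (48.2 − 13.1) / 1.2333 = 35.1/1.2333 = 28.46 cmH2O·s/L.
C = Vt/(Pplat − PEEP) = 530.32 / (13.1 − 4) = 530.32/9.1 = 58.277 mL/cmH2O.
τ = R × C = 28.46 × 0.05828 L/cmH2O = 1.659 s.
Fraction remaining at end-expiration = e^(−Te/τ) = e^(−3.77/1.659) = 0.1031 → 10.31%.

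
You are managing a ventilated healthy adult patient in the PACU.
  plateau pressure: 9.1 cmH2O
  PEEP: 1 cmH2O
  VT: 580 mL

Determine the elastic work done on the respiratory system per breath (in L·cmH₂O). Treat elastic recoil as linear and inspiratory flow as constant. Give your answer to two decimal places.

Elastic work ≈ ½ × (Pplat − PEEP) × Vt = 0.5 × (9.1 − 1) × 0.580 L = 0.5 × 8.1 × 0.580 = 2.349 L·cmH2O.

2.35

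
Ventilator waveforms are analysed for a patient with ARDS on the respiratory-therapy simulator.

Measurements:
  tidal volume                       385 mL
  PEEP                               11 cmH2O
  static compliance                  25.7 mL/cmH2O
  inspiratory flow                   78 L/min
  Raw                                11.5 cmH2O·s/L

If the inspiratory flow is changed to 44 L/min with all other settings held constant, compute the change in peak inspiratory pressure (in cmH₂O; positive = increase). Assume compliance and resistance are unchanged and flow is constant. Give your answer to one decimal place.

Flow: 78 L/min ÷ 60 = 1.3 L/s.
New flow: 44 L/min ÷ 60 = 0.7333 L/s.
PIP = Vt/C + R·V̇ + PEEP (constant-flow equation of motion).
Only the resistive term changes: ΔPIP = R × ΔV̇ = 11.5 × (0.7333 − 1.3) = 11.5 × -0.5667 = -6.517 cmH2O.

-6.5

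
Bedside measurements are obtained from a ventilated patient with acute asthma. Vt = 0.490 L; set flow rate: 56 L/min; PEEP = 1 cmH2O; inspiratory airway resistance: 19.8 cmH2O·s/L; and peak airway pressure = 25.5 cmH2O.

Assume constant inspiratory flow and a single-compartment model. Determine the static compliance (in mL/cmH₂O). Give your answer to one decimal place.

81.4

Flow: 56 L/min ÷ 60 = 0.9333 L/s.
Equation of motion (constant flow): PIP = Vt/C + R·V̇ + PEEP.
Vt/C = PIP − R·V̇ − PEEP = 25.5 − 19.8×0.9333 − 1 = 25.5 − 18.479 − 1 = 6.021 cmH2O.
C = Vt / 6.021 = 490 / 6.021 = 81.382 mL/cmH2O.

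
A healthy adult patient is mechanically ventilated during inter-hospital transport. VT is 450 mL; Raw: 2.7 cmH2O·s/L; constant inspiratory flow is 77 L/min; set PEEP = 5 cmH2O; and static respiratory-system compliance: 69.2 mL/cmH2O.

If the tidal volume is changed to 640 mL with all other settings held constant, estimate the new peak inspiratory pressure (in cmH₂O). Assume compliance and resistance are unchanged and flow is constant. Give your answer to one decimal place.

17.7

Flow: 77 L/min ÷ 60 = 1.2833 L/s.
PIP = Vt/C + R·V̇ + PEEP (constant-flow equation of motion).
Only the elastic term changes: ΔPIP = ΔVt / C = (640 − 450) / 69.2 = 2.746 cmH2O.
Original PIP = 450/69.2 + 2.7×1.2833 + 5 = 14.968 cmH2O; new PIP = 14.968 + (2.746) = 17.714 cmH2O.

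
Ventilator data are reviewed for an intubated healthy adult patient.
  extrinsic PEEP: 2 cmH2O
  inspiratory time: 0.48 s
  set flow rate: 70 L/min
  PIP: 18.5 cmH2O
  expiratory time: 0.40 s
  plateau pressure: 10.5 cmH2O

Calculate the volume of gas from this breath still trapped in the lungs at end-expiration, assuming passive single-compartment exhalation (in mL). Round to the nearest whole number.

Flow: 70 L/min ÷ 60 = 1.1667 L/s.
Vt = flow × Ti = 1.1667 L/s × 0.48 s × 1000 mL/L = 560.02 mL.
R = (PIP − Pplat)/V̇ = (18.5 − 10.5) / 1.1667 = 8.0/1.1667 = 6.857 cmH2O·s/L.
C = Vt/(Pplat − PEEP) = 560.02 / (10.5 − 2) = 560.02/8.5 = 65.885 mL/cmH2O.
τ = R × C = 6.857 × 0.06589 L/cmH2O = 0.4518 s.
Fraction remaining = e^(−Te/τ) = e^(−0.40/0.4518) = 0.4126.
Trapped volume = 560.02 × 0.4126 = 231.06 mL.

231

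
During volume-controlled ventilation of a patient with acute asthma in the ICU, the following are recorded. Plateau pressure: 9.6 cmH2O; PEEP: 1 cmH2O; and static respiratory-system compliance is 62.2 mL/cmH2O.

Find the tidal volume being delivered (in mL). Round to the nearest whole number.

Vt = Cstat × (Pplat − PEEP) = 62.2 × (9.6 − 1) = 62.2 × 8.6 = 534.92 mL.

535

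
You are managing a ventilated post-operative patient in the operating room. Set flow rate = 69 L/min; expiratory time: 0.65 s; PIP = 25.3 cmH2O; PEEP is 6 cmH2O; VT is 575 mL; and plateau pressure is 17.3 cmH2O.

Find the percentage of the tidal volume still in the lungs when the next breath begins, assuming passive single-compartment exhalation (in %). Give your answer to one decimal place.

Flow: 69 L/min ÷ 60 = 1.15 L/s.
R = (PIP − Pplat)/V̇ = (25.3 − 17.3) / 1.15 = 8.0/1.15 = 6.957 cmH2O·s/L.
C = Vt/(Pplat − PEEP) = 575.0 / (17.3 − 6) = 575.0/11.3 = 50.885 mL/cmH2O.
τ = R × C = 6.957 × 0.05089 L/cmH2O = 0.354 s.
Fraction remaining at end-expiration = e^(−Te/τ) = e^(−0.65/0.354) = 0.1594 → 15.94%.

15.9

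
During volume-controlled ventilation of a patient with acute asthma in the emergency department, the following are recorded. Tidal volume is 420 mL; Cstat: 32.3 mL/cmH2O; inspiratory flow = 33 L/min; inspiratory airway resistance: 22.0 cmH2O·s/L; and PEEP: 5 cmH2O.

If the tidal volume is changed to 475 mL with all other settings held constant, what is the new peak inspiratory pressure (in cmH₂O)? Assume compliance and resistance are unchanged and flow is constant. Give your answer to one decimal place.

31.8

Flow: 33 L/min ÷ 60 = 0.55 L/s.
PIP = Vt/C + R·V̇ + PEEP (constant-flow equation of motion).
Only the elastic term changes: ΔPIP = ΔVt / C = (475 − 420) / 32.3 = 1.703 cmH2O.
Original PIP = 420/32.3 + 22.0×0.55 + 5 = 30.103 cmH2O; new PIP = 30.103 + (1.703) = 31.806 cmH2O.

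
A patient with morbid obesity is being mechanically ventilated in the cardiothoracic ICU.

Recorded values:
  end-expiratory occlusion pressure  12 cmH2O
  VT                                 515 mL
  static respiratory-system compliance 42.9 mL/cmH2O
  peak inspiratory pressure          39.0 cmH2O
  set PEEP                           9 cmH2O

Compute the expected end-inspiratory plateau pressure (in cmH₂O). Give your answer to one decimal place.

End-expiratory occlusion gives total PEEP = 12 cmH2O (intrinsic PEEP = 12 − 9 = 3). Use total PEEP for the elastic gradient.
Pplat = PEEPtotal + Vt / Cstat = 12 + 515 / 42.9 = 12 + 12.005 = 24.005 cmH2O.

24.0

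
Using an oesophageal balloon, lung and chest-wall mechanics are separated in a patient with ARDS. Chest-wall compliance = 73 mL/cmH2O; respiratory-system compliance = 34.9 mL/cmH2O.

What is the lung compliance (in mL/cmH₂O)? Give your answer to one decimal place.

1/CL = 1/Crs − 1/Ccw.
1/CL = 1/34.9 − 1/73 = 0.01495.
CL = 66.89 mL/cmH2O.

66.9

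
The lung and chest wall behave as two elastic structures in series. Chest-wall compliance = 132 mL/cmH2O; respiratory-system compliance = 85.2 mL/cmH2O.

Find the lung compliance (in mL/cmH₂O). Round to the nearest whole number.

1/CL = 1/Crs − 1/Ccw.
1/CL = 1/85.2 − 1/132 = 0.004161.
CL = 240.33 mL/cmH2O.

240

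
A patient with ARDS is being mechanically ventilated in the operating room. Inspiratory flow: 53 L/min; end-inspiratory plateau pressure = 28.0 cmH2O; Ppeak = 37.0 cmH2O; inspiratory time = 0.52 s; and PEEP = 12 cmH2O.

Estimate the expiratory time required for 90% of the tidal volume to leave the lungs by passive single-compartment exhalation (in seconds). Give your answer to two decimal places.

Flow: 53 L/min ÷ 60 = 0.8833 L/s.
Vt = flow × Ti = 0.8833 L/s × 0.52 s × 1000 mL/L = 459.32 mL.
R = (PIP − Pplat)/V̇ = (37.0 − 28.0) / 0.8833 = 9.0/0.8833 = 10.189 cmH2O·s/L.
C = Vt/(Pplat − PEEP) = 459.32 / (28.0 − 12) = 459.32/16.0 = 28.708 mL/cmH2O.
τ = R × C = 10.189 × 0.02871 L/cmH2O = 0.2925 s.
t = −τ·ln(1 − 0.90) = −0.2925·ln(0.1) = 0.6735 s.

0.67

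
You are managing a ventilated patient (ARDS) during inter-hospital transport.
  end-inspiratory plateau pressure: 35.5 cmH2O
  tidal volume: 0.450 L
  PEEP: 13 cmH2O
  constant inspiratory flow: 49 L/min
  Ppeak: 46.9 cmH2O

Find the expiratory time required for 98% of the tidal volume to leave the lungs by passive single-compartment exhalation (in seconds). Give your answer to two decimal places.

1.09

Flow: 49 L/min ÷ 60 = 0.8167 L/s.
R = (PIP − Pplat)/V̇ = (46.9 − 35.5) / 0.8167 = 11.4/0.8167 = 13.959 cmH2O·s/L.
C = Vt/(Pplat − PEEP) = 450.0 / (35.5 − 13) = 450.0/22.5 = 20.0 mL/cmH2O.
τ = R × C = 13.959 × 0.02 L/cmH2O = 0.2792 s.
t = −τ·ln(1 − 0.98) = −0.2792·ln(0.02) = 1.092 s.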